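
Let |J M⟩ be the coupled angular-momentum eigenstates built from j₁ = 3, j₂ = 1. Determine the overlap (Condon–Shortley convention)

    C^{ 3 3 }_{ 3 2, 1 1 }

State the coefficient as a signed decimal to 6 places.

-0.500000  (= −√(1/4))

triangle: 1!*5!*1!/8! = 120/40320
(j±m)!: 5!*1!*2!*0!*6!*0! = 172800
prefactor² = (2J+1)*Δ*N² = 3600
  k=1: −1/(1!*0!*0!*1!*5!*0!) = -1/120
Σ = -1/120  ⇒  CG² = 3600*(-1/120)² = 1/4
CG = −√(1/4) = -0.500000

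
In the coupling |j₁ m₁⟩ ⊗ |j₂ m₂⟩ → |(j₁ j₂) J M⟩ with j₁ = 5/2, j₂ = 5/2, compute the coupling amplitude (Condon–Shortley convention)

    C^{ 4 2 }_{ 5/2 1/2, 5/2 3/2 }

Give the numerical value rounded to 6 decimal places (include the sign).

j₁+j₂−J=1  J+j₁−j₂=4  J−j₁+j₂=4  j₁+j₂+J+1=10
(j₁±m₁, j₂±m₂, J±M) = (3,2,4,1,6,2)
P² = 20736/35
sum k=0..1:
  [0] +1/96 = 1/96
  [1] −1/36 = -1/36
S = -5/288
C² = P²·S² = 5/28 ; C = -0.422577

−√(5/28) = -0.422577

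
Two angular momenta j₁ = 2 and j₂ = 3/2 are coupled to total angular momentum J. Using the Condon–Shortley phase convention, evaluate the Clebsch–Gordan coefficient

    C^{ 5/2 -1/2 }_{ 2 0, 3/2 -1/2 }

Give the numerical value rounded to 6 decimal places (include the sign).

+√(3/35) = +0.292770

triangle: 1!×3!×2!/7! = 12/5040
(j±m)!: 2!×2!×1!×2!×2!×3! = 96
prefactor² = (2J+1)×Δ×N² = 48/35
  k=0: +1/(0!×1!×2!×1!×1!×1!) = 1/2
  k=1: −1/(1!×0!×1!×0!×2!×2!) = -1/4
Σ = 1/4  ⇒  CG² = 48/35×1/4² = 3/35
CG = +√(3/35) = +0.292770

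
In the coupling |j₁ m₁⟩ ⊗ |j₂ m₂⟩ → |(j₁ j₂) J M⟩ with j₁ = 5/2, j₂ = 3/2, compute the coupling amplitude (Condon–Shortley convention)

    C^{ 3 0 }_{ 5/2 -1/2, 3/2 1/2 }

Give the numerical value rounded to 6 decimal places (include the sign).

-0.447214  (= −√(1/5))

triangle: 1!*4!*2!/8! = 48/40320
(j±m)!: 2!*3!*2!*1!*3!*3! = 864
prefactor² = (2J+1)*Δ*N² = 36/5
  k=0: +1/(0!*1!*3!*2!*1!*0!) = 1/12
  k=1: −1/(1!*0!*2!*1!*2!*1!) = -1/4
Σ = -1/6  ⇒  CG² = 36/5*(-1/6)² = 1/5
CG = −√(1/5) = -0.447214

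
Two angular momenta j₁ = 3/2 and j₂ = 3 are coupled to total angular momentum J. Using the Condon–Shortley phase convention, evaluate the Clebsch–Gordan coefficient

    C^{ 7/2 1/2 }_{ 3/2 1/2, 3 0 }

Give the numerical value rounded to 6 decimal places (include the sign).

+0.308607

√[8·1!2!5!/9! · 2!1!3!3!4!3!] = √(384/7)
  +(−1)^0/∏(0,1,1,3,1,2)! = 1/12  (running 1/12)
  +(−1)^1/∏(1,0,0,2,2,3)! = -1/24  (running 1/24)
⟨..|..⟩ = √(384/7)·(1/24) = +0.308607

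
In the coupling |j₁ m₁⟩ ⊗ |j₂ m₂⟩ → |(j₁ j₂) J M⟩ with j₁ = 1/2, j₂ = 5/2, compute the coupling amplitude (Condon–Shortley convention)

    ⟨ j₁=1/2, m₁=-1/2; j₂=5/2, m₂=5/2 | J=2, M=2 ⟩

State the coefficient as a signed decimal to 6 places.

−√(5/6) = -0.912871

j₁+j₂−J=1  J+j₁−j₂=0  J−j₁+j₂=4  j₁+j₂+J+1=6
(j₁±m₁, j₂±m₂, J±M) = (0,1,5,0,4,0)
P² = 480
sum k=1..1:
  [1] −1/24 = -1/24
S = -1/24
C² = P²·S² = 5/6 ; C = -0.912871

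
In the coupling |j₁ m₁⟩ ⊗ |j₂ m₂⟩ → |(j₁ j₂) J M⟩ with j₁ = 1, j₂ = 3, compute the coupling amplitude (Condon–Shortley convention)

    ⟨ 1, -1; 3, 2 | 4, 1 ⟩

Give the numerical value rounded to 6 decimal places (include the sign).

+0.327327  (= +√(3/28))

√[9·0!2!6!/9! · 0!2!5!1!5!3!] = √(43200/7)
  +(−1)^0/∏(0,0,2,5,0,1)! = 1/240  (running 1/240)
⟨..|..⟩ = √(43200/7)·(1/240) = +0.327327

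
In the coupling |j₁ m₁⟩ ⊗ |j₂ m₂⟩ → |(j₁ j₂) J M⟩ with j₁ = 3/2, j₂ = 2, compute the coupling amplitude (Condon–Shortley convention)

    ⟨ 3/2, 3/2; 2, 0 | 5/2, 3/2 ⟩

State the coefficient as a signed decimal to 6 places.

j₁+j₂−J=1  J+j₁−j₂=2  J−j₁+j₂=3  j₁+j₂+J+1=7
(j₁±m₁, j₂±m₂, J±M) = (3,0,2,2,4,1)
P² = 288/35
sum k=0..0:
  [0] +1/4 = 1/4
S = 1/4
C² = P²·S² = 18/35 ; C = +0.717137

+0.717137  (= +√(18/35))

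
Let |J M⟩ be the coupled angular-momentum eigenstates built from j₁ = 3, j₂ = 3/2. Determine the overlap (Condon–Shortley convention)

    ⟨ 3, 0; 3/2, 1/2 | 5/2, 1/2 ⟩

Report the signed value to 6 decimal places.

-0.414039

triangle: 2!×4!×1!/8! = 48/40320
(j±m)!: 3!×3!×2!×1!×3!×2! = 864
prefactor² = (2J+1)×Δ×N² = 216/35
  k=1: −1/(1!×1!×2!×1!×2!×0!) = -1/4
  k=2: +1/(2!×0!×1!×0!×3!×1!) = 1/12
Σ = -1/6  ⇒  CG² = 216/35×(-1/6)² = 6/35
CG = −√(6/35) = -0.414039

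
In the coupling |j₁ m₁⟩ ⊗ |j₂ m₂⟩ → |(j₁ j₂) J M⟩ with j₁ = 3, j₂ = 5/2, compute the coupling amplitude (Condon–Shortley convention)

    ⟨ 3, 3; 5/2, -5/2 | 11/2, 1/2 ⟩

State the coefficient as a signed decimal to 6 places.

+0.046524  (= +√(1/462))

√[12·0!6!5!/12! · 6!0!0!5!6!5!] = √(1244160000/77)
  +(−1)^0/∏(0,0,0,0,6,5)! = 1/86400  (running 1/86400)
⟨..|..⟩ = √(1244160000/77)·(1/86400) = +0.046524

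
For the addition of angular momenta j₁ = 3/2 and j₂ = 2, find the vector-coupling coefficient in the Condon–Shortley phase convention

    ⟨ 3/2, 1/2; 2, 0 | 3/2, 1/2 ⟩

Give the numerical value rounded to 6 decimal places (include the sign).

√[4·2!1!2!/6! · 2!1!2!2!2!1!] = √(16/45)
  +(−1)^0/∏(0,2,1,2,0,0)! = 1/4  (running 1/4)
  +(−1)^1/∏(1,1,0,1,1,1)! = -1  (running -3/4)
⟨..|..⟩ = √(16/45)·(-3/4) = -0.447214

-0.447214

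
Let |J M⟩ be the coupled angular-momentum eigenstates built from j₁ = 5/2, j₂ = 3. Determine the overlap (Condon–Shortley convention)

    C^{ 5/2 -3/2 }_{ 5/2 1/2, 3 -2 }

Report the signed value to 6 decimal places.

j₁+j₂−J=3  J+j₁−j₂=2  J−j₁+j₂=3  j₁+j₂+J+1=9
(j₁±m₁, j₂±m₂, J±M) = (3,2,1,5,1,4)
P² = 288/7
sum k=0..1:
  [0] +1/24 = 1/24
  [1] −1/12 = -1/12
S = -1/24
C² = P²·S² = 1/14 ; C = -0.267261

-0.267261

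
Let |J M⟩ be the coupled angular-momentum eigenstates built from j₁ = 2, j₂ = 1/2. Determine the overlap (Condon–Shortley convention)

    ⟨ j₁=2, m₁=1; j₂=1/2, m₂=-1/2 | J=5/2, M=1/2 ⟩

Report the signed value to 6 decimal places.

√[6·0!4!1!/6! · 3!1!0!1!3!2!] = √(72/5)
  +(−1)^0/∏(0,0,1,0,3,1)! = 1/6  (running 1/6)
⟨..|..⟩ = √(72/5)·(1/6) = +0.632456

+√(2/5) = +0.632456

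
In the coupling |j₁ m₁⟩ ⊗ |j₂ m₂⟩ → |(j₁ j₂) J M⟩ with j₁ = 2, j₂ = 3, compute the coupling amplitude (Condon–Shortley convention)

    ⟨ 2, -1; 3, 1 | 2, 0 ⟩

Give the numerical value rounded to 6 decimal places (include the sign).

+√(1/7) ≈ +0.377964

√[5·3!1!3!/8! · 1!3!4!2!2!2!] = √(36/7)
  +(−1)^2/∏(2,1,1,2,0,1)! = 1/4  (running 1/4)
  +(−1)^3/∏(3,0,0,1,1,2)! = -1/12  (running 1/6)
⟨..|..⟩ = √(36/7)·(1/6) = +0.377964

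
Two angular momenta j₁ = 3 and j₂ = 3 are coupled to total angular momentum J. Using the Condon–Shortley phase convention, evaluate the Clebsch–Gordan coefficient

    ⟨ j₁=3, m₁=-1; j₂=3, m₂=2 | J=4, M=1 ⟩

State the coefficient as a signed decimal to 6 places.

+0.455842  (= +√(16/77))

triangle: 2!*4!*4!/11! = 1152/39916800
(j±m)!: 2!*4!*5!*1!*5!*3! = 4147200
prefactor² = (2J+1)*Δ*N² = 82944/77
  k=1: −1/(1!*1!*3!*4!*1!*0!) = -1/144
  k=2: +1/(2!*0!*2!*3!*2!*1!) = 1/48
Σ = 1/72  ⇒  CG² = 82944/77*1/72² = 16/77
CG = +√(16/77) = +0.455842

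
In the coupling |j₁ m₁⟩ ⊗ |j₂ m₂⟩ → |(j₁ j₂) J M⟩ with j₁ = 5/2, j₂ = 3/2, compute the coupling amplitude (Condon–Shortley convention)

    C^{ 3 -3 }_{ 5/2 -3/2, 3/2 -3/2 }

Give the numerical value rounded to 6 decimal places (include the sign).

j₁+j₂−J=1  J+j₁−j₂=4  J−j₁+j₂=2  j₁+j₂+J+1=8
(j₁±m₁, j₂±m₂, J±M) = (1,4,0,3,0,6)
P² = 864
sum k=0..0:
  [0] +1/48 = 1/48
S = 1/48
C² = P²·S² = 3/8 ; C = +0.612372

+0.612372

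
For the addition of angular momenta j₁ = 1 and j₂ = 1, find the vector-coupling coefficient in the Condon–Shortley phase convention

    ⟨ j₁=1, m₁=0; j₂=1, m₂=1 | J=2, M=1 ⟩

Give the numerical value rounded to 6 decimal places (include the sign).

+√(1/2) = +0.707107

√[5·0!2!2!/5! · 1!1!2!0!3!1!] = √(2)
  +(−1)^0/∏(0,0,1,2,1,0)! = 1/2  (running 1/2)
⟨..|..⟩ = √(2)·(1/2) = +0.707107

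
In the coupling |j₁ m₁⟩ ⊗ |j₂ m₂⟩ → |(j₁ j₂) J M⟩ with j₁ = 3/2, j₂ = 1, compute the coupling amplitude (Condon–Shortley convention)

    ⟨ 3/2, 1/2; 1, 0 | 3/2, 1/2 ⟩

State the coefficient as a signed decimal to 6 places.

+√(1/15) = +0.258199

j₁+j₂−J=1  J+j₁−j₂=2  J−j₁+j₂=1  j₁+j₂+J+1=5
(j₁±m₁, j₂±m₂, J±M) = (2,1,1,1,2,1)
P² = 4/15
sum k=0..1:
  [0] +1/1 = 1
  [1] −1/2 = -1/2
S = 1/2
C² = P²·S² = 1/15 ; C = +0.258199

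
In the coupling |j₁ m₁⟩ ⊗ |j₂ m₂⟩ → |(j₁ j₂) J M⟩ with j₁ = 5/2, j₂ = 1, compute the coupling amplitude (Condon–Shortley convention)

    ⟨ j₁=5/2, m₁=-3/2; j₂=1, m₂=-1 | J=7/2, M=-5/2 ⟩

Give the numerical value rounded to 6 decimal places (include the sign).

+√(5/7) ≈ +0.845154

√[8·0!5!2!/8! · 1!4!0!2!1!6!] = √(11520/7)
  +(−1)^0/∏(0,0,4,0,1,2)! = 1/48  (running 1/48)
⟨..|..⟩ = √(11520/7)·(1/48) = +0.845154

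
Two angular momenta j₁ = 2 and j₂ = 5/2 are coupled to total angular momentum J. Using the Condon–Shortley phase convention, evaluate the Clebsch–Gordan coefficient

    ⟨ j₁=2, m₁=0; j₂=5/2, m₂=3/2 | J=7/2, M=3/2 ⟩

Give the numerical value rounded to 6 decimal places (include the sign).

j₁+j₂−J=1  J+j₁−j₂=3  J−j₁+j₂=4  j₁+j₂+J+1=9
(j₁±m₁, j₂±m₂, J±M) = (2,2,4,1,5,2)
P² = 512/7
sum k=0..1:
  [0] +1/48 = 1/48
  [1] −1/12 = -1/12
S = -1/16
C² = P²·S² = 2/7 ; C = -0.534522

-0.534522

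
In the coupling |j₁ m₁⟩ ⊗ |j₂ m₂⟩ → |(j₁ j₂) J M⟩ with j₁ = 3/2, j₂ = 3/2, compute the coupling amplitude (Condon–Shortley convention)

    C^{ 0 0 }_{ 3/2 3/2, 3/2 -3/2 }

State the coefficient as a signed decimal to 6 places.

+0.500000

j₁+j₂−J=3  J+j₁−j₂=0  J−j₁+j₂=0  j₁+j₂+J+1=4
(j₁±m₁, j₂±m₂, J±M) = (3,0,0,3,0,0)
P² = 9
sum k=0..0:
  [0] +1/6 = 1/6
S = 1/6
C² = P²·S² = 1/4 ; C = +0.500000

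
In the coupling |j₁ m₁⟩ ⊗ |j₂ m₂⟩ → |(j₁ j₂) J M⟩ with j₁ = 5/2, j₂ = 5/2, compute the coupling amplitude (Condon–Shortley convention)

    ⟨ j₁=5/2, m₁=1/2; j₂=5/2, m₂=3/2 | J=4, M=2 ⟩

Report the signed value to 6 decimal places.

-0.422577

√[9·1!4!4!/10! · 3!2!4!1!6!2!] = √(20736/35)
  +(−1)^0/∏(0,1,2,4,2,0)! = 1/96  (running 1/96)
  +(−1)^1/∏(1,0,1,3,3,1)! = -1/36  (running -5/288)
⟨..|..⟩ = √(20736/35)·(-5/288) = -0.422577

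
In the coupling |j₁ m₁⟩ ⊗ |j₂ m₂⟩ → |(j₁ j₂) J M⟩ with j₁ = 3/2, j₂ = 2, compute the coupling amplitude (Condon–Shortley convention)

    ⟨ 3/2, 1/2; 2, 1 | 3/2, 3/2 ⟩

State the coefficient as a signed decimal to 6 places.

√[4·2!1!2!/6! · 2!1!3!1!3!0!] = √(8/5)
  +(−1)^1/∏(1,1,0,2,1,0)! = -1/2  (running -1/2)
⟨..|..⟩ = √(8/5)·(-1/2) = -0.632456

-0.632456  (= −√(2/5))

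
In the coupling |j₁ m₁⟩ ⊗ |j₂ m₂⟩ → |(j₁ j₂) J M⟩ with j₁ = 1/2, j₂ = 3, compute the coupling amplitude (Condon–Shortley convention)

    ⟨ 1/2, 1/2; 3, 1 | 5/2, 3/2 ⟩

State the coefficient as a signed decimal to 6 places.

+√(2/7) = +0.534522

√[6·1!0!5!/7! · 1!0!4!2!4!1!] = √(1152/7)
  +(−1)^0/∏(0,1,0,4,0,1)! = 1/24  (running 1/24)
⟨..|..⟩ = √(1152/7)·(1/24) = +0.534522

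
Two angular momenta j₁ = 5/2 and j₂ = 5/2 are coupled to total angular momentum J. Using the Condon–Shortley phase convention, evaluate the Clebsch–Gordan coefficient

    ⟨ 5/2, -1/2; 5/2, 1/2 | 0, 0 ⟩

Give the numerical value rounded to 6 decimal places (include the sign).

√[1·5!0!0!/6! · 2!3!3!2!0!0!] = √(24)
  +(−1)^3/∏(3,2,0,0,0,0)! = -1/12  (running -1/12)
⟨..|..⟩ = √(24)·(-1/12) = -0.408248

−√(1/6) = -0.408248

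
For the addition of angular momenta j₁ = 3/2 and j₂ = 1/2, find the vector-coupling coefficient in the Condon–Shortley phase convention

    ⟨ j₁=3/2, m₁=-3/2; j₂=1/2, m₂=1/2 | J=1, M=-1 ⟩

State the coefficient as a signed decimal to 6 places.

√[3·1!2!0!/4! · 0!3!1!0!0!2!] = √(3)
  +(−1)^1/∏(1,0,2,0,0,0)! = -1/2  (running -1/2)
⟨..|..⟩ = √(3)·(-1/2) = -0.866025

−√(3/4) ≈ -0.866025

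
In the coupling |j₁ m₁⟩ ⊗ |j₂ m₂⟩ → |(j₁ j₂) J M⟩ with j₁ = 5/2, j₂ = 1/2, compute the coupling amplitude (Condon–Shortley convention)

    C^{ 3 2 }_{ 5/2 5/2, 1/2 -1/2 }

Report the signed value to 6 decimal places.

j₁+j₂−J=0  J+j₁−j₂=5  J−j₁+j₂=1  j₁+j₂+J+1=7
(j₁±m₁, j₂±m₂, J±M) = (5,0,0,1,5,1)
P² = 2400
sum k=0..0:
  [0] +1/120 = 1/120
S = 1/120
C² = P²·S² = 1/6 ; C = +0.408248

+0.408248  (= +√(1/6))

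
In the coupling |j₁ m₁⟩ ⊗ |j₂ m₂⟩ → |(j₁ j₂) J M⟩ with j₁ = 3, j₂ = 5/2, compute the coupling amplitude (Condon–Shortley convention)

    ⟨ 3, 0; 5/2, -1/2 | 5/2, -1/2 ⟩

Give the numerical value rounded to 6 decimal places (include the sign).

−√(8/105) = -0.276026

triangle: 3!*3!*2!/9! = 72/362880
(j±m)!: 3!*3!*2!*3!*2!*3! = 5184
prefactor² = (2J+1)*Δ*N² = 216/35
  k=0: +1/(0!*3!*3!*2!*0!*0!) = 1/72
  k=1: −1/(1!*2!*2!*1!*1!*1!) = -1/4
  k=2: +1/(2!*1!*1!*0!*2!*2!) = 1/8
Σ = -1/9  ⇒  CG² = 216/35*(-1/9)² = 8/105
CG = −√(8/105) = -0.276026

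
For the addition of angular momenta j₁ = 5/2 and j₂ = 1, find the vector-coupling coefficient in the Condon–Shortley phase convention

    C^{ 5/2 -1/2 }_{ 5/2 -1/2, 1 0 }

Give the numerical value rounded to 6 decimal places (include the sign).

−√(1/35) ≈ -0.169031

triangle: 1!*4!*1!/7! = 24/5040
(j±m)!: 2!*3!*1!*1!*2!*3! = 144
prefactor² = (2J+1)*Δ*N² = 144/35
  k=0: +1/(0!*1!*3!*1!*1!*0!) = 1/6
  k=1: −1/(1!*0!*2!*0!*2!*1!) = -1/4
Σ = -1/12  ⇒  CG² = 144/35*(-1/12)² = 1/35
CG = −√(1/35) = -0.169031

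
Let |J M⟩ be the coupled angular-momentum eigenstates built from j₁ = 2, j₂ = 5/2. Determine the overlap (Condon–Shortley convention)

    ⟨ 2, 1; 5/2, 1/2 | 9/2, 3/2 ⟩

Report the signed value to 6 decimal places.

triangle: 0!·4!·5!/10! = 2880/3628800
(j±m)!: 3!·1!·3!·2!·6!·3! = 311040
prefactor² = (2J+1)·Δ·N² = 17280/7
  k=0: +1/(0!·0!·1!·3!·3!·2!) = 1/72
Σ = 1/72  ⇒  CG² = 17280/7·1/72² = 10/21
CG = +√(10/21) = +0.690066

+√(10/21) = +0.690066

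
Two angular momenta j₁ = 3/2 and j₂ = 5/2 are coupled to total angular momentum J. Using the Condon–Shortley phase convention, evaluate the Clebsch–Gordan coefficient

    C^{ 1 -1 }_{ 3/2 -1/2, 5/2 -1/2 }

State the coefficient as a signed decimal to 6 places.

triangle: 3!×0!×2!/6! = 12/720
(j±m)!: 1!×2!×2!×3!×0!×2! = 48
prefactor² = (2J+1)×Δ×N² = 12/5
  k=2: +1/(2!×1!×0!×0!×0!×2!) = 1/4
Σ = 1/4  ⇒  CG² = 12/5×1/4² = 3/20
CG = +√(3/20) = +0.387298

+√(3/20) ≈ +0.387298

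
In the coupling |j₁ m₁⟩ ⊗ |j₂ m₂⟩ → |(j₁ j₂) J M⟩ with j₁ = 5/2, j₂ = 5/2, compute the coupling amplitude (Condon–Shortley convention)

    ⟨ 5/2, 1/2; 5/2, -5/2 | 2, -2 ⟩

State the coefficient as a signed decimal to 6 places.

j₁+j₂−J=3  J+j₁−j₂=2  J−j₁+j₂=2  j₁+j₂+J+1=8
(j₁±m₁, j₂±m₂, J±M) = (3,2,0,5,0,4)
P² = 720/7
sum k=0..0:
  [0] +1/24 = 1/24
S = 1/24
C² = P²·S² = 5/28 ; C = +0.422577

+√(5/28) = +0.422577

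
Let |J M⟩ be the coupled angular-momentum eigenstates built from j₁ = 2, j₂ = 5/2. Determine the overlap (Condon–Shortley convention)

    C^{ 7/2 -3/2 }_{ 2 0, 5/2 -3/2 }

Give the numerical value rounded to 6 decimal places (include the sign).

j₁+j₂−J=1  J+j₁−j₂=3  J−j₁+j₂=4  j₁+j₂+J+1=9
(j₁±m₁, j₂±m₂, J±M) = (2,2,1,4,2,5)
P² = 512/7
sum k=0..1:
  [0] +1/12 = 1/12
  [1] −1/48 = -1/48
S = 1/16
C² = P²·S² = 2/7 ; C = +0.534522

+√(2/7) = +0.534522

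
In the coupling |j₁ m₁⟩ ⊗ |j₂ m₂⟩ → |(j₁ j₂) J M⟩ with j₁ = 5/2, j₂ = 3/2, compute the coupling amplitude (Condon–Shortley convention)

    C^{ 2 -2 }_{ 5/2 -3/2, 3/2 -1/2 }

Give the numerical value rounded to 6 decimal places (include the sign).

−√(8/21) ≈ -0.617213

triangle: 2!*3!*1!/7! = 12/5040
(j±m)!: 1!*4!*1!*2!*0!*4! = 1152
prefactor² = (2J+1)*Δ*N² = 96/7
  k=1: −1/(1!*1!*3!*0!*0!*1!) = -1/6
Σ = -1/6  ⇒  CG² = 96/7*(-1/6)² = 8/21
CG = −√(8/21) = -0.617213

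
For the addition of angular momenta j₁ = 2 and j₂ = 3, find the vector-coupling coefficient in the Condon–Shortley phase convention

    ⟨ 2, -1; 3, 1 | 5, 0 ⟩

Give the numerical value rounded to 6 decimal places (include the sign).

+0.487950

triangle: 0!×4!×6!/11! = 17280/39916800
(j±m)!: 1!×3!×4!×2!×5!×5! = 4147200
prefactor² = (2J+1)×Δ×N² = 138240/7
  k=0: +1/(0!×0!×3!×4!×1!×2!) = 1/288
Σ = 1/288  ⇒  CG² = 138240/7×1/288² = 5/21
CG = +√(5/21) = +0.487950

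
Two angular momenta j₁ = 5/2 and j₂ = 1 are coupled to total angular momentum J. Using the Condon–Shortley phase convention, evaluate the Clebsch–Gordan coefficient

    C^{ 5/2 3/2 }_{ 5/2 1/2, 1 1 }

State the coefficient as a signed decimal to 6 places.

−√(16/35) = -0.676123

triangle: 1!×4!×1!/7! = 24/5040
(j±m)!: 3!×2!×2!×0!×4!×1! = 576
prefactor² = (2J+1)×Δ×N² = 576/35
  k=1: −1/(1!×0!×1!×1!×3!×0!) = -1/6
Σ = -1/6  ⇒  CG² = 576/35×(-1/6)² = 16/35
CG = −√(16/35) = -0.676123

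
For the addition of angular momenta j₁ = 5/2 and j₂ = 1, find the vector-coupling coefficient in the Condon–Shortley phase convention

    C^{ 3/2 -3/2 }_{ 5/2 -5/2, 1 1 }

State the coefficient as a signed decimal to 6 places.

+√(2/3) = +0.816497

j₁+j₂−J=2  J+j₁−j₂=3  J−j₁+j₂=0  j₁+j₂+J+1=6
(j₁±m₁, j₂±m₂, J±M) = (0,5,2,0,0,3)
P² = 96
sum k=2..2:
  [2] +1/12 = 1/12
S = 1/12
C² = P²·S² = 2/3 ; C = +0.816497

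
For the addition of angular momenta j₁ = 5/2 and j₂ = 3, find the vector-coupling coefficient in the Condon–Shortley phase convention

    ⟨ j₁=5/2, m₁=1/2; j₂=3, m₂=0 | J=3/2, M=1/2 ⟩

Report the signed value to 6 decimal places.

triangle: 4!·1!·2!/8! = 48/40320
(j±m)!: 3!·2!·3!·3!·2!·1! = 864
prefactor² = (2J+1)·Δ·N² = 144/35
  k=1: −1/(1!·3!·1!·2!·0!·0!) = -1/12
  k=2: +1/(2!·2!·0!·1!·1!·1!) = 1/4
Σ = 1/6  ⇒  CG² = 144/35·1/6² = 4/35
CG = +√(4/35) = +0.338062

+√(4/35) ≈ +0.338062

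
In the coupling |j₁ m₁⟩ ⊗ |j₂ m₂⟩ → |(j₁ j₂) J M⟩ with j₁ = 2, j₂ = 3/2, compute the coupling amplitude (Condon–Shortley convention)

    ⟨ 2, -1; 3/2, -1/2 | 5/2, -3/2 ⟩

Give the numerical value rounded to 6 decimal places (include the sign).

j₁+j₂−J=1  J+j₁−j₂=3  J−j₁+j₂=2  j₁+j₂+J+1=7
(j₁±m₁, j₂±m₂, J±M) = (1,3,1,2,1,4)
P² = 144/35
sum k=0..1:
  [0] +1/6 = 1/6
  [1] −1/4 = -1/4
S = -1/12
C² = P²·S² = 1/35 ; C = -0.169031

−√(1/35) ≈ -0.169031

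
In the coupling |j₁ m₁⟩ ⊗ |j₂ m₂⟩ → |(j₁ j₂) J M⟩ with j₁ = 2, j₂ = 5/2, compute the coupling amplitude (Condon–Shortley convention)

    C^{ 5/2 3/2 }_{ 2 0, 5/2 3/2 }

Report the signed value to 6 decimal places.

−√(1/70) = -0.119523

triangle: 2!·2!·3!/8! = 24/40320
(j±m)!: 2!·2!·4!·1!·4!·1! = 2304
prefactor² = (2J+1)·Δ·N² = 288/35
  k=1: −1/(1!·1!·1!·3!·1!·0!) = -1/6
  k=2: +1/(2!·0!·0!·2!·2!·1!) = 1/8
Σ = -1/24  ⇒  CG² = 288/35·(-1/24)² = 1/70
CG = −√(1/70) = -0.119523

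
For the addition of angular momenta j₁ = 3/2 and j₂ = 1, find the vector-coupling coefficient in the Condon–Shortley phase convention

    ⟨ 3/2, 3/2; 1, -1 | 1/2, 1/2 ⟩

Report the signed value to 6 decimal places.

triangle: 2!·1!·0!/4! = 2/24
(j±m)!: 3!·0!·0!·2!·1!·0! = 12
prefactor² = (2J+1)·Δ·N² = 2
  k=0: +1/(0!·2!·0!·0!·1!·0!) = 1/2
Σ = 1/2  ⇒  CG² = 2·1/2² = 1/2
CG = +√(1/2) = +0.707107

+0.707107  (= +√(1/2))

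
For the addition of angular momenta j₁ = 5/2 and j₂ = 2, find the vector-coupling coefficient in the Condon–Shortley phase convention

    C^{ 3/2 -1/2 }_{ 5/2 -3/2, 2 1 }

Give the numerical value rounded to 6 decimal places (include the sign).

j₁+j₂−J=3  J+j₁−j₂=2  J−j₁+j₂=1  j₁+j₂+J+1=7
(j₁±m₁, j₂±m₂, J±M) = (1,4,3,1,1,2)
P² = 96/35
sum k=2..3:
  [2] +1/4 = 1/4
  [3] −1/6 = -1/6
S = 1/12
C² = P²·S² = 2/105 ; C = +0.138013

+√(2/105) ≈ +0.138013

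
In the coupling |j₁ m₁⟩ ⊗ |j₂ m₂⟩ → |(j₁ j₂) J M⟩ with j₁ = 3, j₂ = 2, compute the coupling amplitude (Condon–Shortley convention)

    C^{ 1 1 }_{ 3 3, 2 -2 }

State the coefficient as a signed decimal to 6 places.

√[3·4!2!0!/7! · 6!0!0!4!2!0!] = √(6912/7)
  +(−1)^0/∏(0,4,0,0,2,0)! = 1/48  (running 1/48)
⟨..|..⟩ = √(6912/7)·(1/48) = +0.654654

+√(3/7) ≈ +0.654654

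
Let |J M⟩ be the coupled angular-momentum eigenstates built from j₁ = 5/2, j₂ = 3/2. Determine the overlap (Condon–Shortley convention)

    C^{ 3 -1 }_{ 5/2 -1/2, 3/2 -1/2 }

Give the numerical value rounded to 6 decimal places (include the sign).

√[7·1!4!2!/8! · 2!3!1!2!2!4!] = √(48/5)
  +(−1)^0/∏(0,1,3,1,1,1)! = 1/6  (running 1/6)
  +(−1)^1/∏(1,0,2,0,2,2)! = -1/8  (running 1/24)
⟨..|..⟩ = √(48/5)·(1/24) = +0.129099

+√(1/60) ≈ +0.129099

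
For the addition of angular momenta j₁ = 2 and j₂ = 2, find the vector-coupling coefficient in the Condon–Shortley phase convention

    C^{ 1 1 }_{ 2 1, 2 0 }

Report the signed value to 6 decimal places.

−√(3/10) ≈ -0.547723

√[3·3!1!1!/6! · 3!1!2!2!2!0!] = √(6/5)
  +(−1)^1/∏(1,2,0,1,1,0)! = -1/2  (running -1/2)
⟨..|..⟩ = √(6/5)·(-1/2) = -0.547723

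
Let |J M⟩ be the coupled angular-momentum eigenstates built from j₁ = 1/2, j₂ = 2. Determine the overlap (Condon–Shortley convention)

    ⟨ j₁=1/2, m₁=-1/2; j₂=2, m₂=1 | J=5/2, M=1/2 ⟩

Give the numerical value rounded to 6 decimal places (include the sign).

triangle: 0!*1!*4!/6! = 24/720
(j±m)!: 0!*1!*3!*1!*3!*2! = 72
prefactor² = (2J+1)*Δ*N² = 72/5
  k=0: +1/(0!*0!*1!*3!*0!*1!) = 1/6
Σ = 1/6  ⇒  CG² = 72/5*1/6² = 2/5
CG = +√(2/5) = +0.632456

+√(2/5) ≈ +0.632456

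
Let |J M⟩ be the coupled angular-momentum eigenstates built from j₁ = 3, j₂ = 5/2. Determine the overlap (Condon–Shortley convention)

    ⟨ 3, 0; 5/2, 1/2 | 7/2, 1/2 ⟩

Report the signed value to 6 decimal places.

√[8·2!4!3!/10! · 3!3!3!2!4!3!] = √(6912/175)
  +(−1)^0/∏(0,2,3,3,1,0)! = 1/72  (running 1/72)
  +(−1)^1/∏(1,1,2,2,2,1)! = -1/8  (running -1/9)
  +(−1)^2/∏(2,0,1,1,3,2)! = 1/24  (running -5/72)
⟨..|..⟩ = √(6912/175)·(-5/72) = -0.436436

-0.436436  (= −√(4/21))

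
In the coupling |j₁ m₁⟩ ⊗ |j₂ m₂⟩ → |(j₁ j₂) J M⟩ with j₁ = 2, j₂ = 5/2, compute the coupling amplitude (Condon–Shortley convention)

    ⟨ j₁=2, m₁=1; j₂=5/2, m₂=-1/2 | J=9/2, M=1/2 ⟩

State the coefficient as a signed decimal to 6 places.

j₁+j₂−J=0  J+j₁−j₂=4  J−j₁+j₂=5  j₁+j₂+J+1=10
(j₁±m₁, j₂±m₂, J±M) = (3,1,2,3,5,4)
P² = 11520/7
sum k=0..0:
  [0] +1/72 = 1/72
S = 1/72
C² = P²·S² = 20/63 ; C = +0.563436

+0.563436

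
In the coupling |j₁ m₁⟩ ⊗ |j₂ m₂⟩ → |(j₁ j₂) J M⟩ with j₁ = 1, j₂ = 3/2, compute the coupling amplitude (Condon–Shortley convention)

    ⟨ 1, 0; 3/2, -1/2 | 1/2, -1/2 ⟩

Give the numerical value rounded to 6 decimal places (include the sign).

-0.577350  (= −√(1/3))

√[2·2!0!1!/4! · 1!1!1!2!0!1!] = √(1/3)
  +(−1)^1/∏(1,1,0,0,0,1)! = -1  (running -1)
⟨..|..⟩ = √(1/3)·(-1) = -0.577350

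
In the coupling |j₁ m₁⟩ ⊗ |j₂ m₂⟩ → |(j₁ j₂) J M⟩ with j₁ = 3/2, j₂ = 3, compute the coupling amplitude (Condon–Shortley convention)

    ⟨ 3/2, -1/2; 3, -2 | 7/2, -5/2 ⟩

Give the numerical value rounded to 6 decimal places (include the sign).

+0.377964

√[8·1!2!5!/9! · 1!2!1!5!1!6!] = √(6400/7)
  +(−1)^0/∏(0,1,2,1,0,4)! = 1/48  (running 1/48)
  +(−1)^1/∏(1,0,1,0,1,5)! = -1/120  (running 1/80)
⟨..|..⟩ = √(6400/7)·(1/80) = +0.377964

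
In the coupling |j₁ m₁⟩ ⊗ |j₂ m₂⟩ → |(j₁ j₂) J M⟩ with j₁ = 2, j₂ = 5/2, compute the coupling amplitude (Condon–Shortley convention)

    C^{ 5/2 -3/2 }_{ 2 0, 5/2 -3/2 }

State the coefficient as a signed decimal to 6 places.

triangle: 2!*2!*3!/8! = 24/40320
(j±m)!: 2!*2!*1!*4!*1!*4! = 2304
prefactor² = (2J+1)*Δ*N² = 288/35
  k=0: +1/(0!*2!*2!*1!*0!*2!) = 1/8
  k=1: −1/(1!*1!*1!*0!*1!*3!) = -1/6
Σ = -1/24  ⇒  CG² = 288/35*(-1/24)² = 1/70
CG = −√(1/70) = -0.119523

−√(1/70) = -0.119523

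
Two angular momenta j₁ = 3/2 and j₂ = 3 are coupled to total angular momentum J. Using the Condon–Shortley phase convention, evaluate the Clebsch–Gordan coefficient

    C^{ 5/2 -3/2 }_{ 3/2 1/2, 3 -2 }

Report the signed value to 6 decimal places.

√[6·2!1!4!/8! · 2!1!1!5!1!4!] = √(288/7)
  +(−1)^0/∏(0,2,1,1,0,3)! = 1/12  (running 1/12)
  +(−1)^1/∏(1,1,0,0,1,4)! = -1/24  (running 1/24)
⟨..|..⟩ = √(288/7)·(1/24) = +0.267261

+0.267261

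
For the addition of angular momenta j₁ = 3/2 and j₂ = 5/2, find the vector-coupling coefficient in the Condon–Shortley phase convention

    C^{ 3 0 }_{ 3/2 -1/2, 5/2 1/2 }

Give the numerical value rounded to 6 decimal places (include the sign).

−√(1/5) ≈ -0.447214

√[7·1!2!4!/8! · 1!2!3!2!3!3!] = √(36/5)
  +(−1)^0/∏(0,1,2,3,0,1)! = 1/12  (running 1/12)
  +(−1)^1/∏(1,0,1,2,1,2)! = -1/4  (running -1/6)
⟨..|..⟩ = √(36/5)·(-1/6) = -0.447214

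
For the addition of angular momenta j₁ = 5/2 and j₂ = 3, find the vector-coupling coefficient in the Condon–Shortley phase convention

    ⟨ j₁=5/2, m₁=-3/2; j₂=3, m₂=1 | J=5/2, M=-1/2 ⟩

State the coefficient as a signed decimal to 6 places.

+√(1/35) = +0.169031

√[6·3!2!3!/9! · 1!4!4!2!2!3!] = √(576/35)
  +(−1)^2/∏(2,1,2,2,0,1)! = 1/8  (running 1/8)
  +(−1)^3/∏(3,0,1,1,1,2)! = -1/12  (running 1/24)
⟨..|..⟩ = √(576/35)·(1/24) = +0.169031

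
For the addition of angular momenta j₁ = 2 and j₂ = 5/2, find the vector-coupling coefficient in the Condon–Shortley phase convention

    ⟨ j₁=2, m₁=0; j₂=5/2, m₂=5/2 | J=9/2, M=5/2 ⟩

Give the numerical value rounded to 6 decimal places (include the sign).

j₁+j₂−J=0  J+j₁−j₂=4  J−j₁+j₂=5  j₁+j₂+J+1=10
(j₁±m₁, j₂±m₂, J±M) = (2,2,5,0,7,2)
P² = 38400
sum k=0..0:
  [0] +1/480 = 1/480
S = 1/480
C² = P²·S² = 1/6 ; C = +0.408248

+√(1/6) ≈ +0.408248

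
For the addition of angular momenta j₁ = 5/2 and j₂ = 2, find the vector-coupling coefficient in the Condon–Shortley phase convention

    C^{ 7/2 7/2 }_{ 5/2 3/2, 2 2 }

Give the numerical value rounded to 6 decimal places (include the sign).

√[8·1!4!3!/9! · 4!1!4!0!7!0!] = √(9216)
  +(−1)^1/∏(1,0,0,3,4,0)! = -1/144  (running -1/144)
⟨..|..⟩ = √(9216)·(-1/144) = -0.666667

-0.666667  (= −√(4/9))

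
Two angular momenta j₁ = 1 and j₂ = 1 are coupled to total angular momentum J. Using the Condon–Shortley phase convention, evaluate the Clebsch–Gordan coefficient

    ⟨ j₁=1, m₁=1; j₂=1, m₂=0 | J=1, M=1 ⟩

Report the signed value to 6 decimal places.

+√(1/2) ≈ +0.707107

j₁+j₂−J=1  J+j₁−j₂=1  J−j₁+j₂=1  j₁+j₂+J+1=4
(j₁±m₁, j₂±m₂, J±M) = (2,0,1,1,2,0)
P² = 1/2
sum k=0..0:
  [0] +1/1 = 1
S = 1
C² = P²·S² = 1/2 ; C = +0.707107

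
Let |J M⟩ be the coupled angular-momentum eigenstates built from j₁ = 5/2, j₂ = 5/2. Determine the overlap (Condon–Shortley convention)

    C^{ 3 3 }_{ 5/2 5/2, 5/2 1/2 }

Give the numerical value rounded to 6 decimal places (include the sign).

+0.527046

triangle: 2!*3!*3!/9! = 72/362880
(j±m)!: 5!*0!*3!*2!*6!*0! = 1036800
prefactor² = (2J+1)*Δ*N² = 1440
  k=0: +1/(0!*2!*0!*3!*3!*0!) = 1/72
Σ = 1/72  ⇒  CG² = 1440*1/72² = 5/18
CG = +√(5/18) = +0.527046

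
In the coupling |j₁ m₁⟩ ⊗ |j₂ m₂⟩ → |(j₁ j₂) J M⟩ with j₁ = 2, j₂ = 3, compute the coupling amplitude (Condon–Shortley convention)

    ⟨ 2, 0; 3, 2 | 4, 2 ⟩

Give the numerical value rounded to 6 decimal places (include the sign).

triangle: 1!×3!×5!/10! = 720/3628800
(j±m)!: 2!×2!×5!×1!×6!×2! = 691200
prefactor² = (2J+1)×Δ×N² = 8640/7
  k=0: +1/(0!×1!×2!×5!×1!×0!) = 1/240
  k=1: −1/(1!×0!×1!×4!×2!×1!) = -1/48
Σ = -1/60  ⇒  CG² = 8640/7×(-1/60)² = 12/35
CG = −√(12/35) = -0.585540

−√(12/35) ≈ -0.585540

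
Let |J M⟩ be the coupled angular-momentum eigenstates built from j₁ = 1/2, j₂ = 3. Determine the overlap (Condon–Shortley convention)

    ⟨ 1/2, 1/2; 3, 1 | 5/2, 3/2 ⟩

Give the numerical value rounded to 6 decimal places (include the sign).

triangle: 1!×0!×5!/7! = 120/5040
(j±m)!: 1!×0!×4!×2!×4!×1! = 1152
prefactor² = (2J+1)×Δ×N² = 1152/7
  k=0: +1/(0!×1!×0!×4!×0!×1!) = 1/24
Σ = 1/24  ⇒  CG² = 1152/7×1/24² = 2/7
CG = +√(2/7) = +0.534522

+√(2/7) = +0.534522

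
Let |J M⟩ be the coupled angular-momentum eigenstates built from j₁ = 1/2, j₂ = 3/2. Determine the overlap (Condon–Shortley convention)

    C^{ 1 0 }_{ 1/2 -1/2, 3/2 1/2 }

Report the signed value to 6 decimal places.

−√(1/2) ≈ -0.707107

j₁+j₂−J=1  J+j₁−j₂=0  J−j₁+j₂=2  j₁+j₂+J+1=4
(j₁±m₁, j₂±m₂, J±M) = (0,1,2,1,1,1)
P² = 1/2
sum k=1..1:
  [1] −1/1 = -1
S = -1
C² = P²·S² = 1/2 ; C = -0.707107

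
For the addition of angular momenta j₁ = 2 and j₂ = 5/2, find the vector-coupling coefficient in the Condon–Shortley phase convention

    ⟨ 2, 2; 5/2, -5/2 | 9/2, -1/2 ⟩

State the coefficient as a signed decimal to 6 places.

j₁+j₂−J=0  J+j₁−j₂=4  J−j₁+j₂=5  j₁+j₂+J+1=10
(j₁±m₁, j₂±m₂, J±M) = (4,0,0,5,4,5)
P² = 460800/7
sum k=0..0:
  [0] +1/2880 = 1/2880
S = 1/2880
C² = P²·S² = 1/126 ; C = +0.089087

+√(1/126) = +0.089087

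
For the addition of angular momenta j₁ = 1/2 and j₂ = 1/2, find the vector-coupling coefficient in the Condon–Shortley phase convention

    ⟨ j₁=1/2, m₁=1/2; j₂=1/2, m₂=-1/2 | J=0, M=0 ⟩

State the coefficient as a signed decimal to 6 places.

+0.707107  (= +√(1/2))

√[1·1!0!0!/2! · 1!0!0!1!0!0!] = √(1/2)
  +(−1)^0/∏(0,1,0,0,0,0)! = 1  (running 1)
⟨..|..⟩ = √(1/2)·(1) = +0.707107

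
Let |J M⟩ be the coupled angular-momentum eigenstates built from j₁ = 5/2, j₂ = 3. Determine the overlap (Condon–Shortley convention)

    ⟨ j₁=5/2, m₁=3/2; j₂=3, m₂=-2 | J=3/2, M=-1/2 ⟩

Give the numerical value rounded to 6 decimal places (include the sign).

j₁+j₂−J=4  J+j₁−j₂=1  J−j₁+j₂=2  j₁+j₂+J+1=8
(j₁±m₁, j₂±m₂, J±M) = (4,1,1,5,1,2)
P² = 192/7
sum k=0..1:
  [0] +1/24 = 1/24
  [1] −1/12 = -1/12
S = -1/24
C² = P²·S² = 1/21 ; C = -0.218218

-0.218218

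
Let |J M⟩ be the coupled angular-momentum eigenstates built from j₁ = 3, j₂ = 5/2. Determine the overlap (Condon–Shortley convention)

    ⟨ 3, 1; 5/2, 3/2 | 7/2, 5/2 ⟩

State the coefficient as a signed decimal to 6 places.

-0.398410  (= −√(10/63))

√[8·2!4!3!/10! · 4!2!4!1!6!1!] = √(18432/35)
  +(−1)^1/∏(1,1,1,3,3,0)! = -1/36  (running -1/36)
  +(−1)^2/∏(2,0,0,2,4,1)! = 1/96  (running -5/288)
⟨..|..⟩ = √(18432/35)·(-5/288) = -0.398410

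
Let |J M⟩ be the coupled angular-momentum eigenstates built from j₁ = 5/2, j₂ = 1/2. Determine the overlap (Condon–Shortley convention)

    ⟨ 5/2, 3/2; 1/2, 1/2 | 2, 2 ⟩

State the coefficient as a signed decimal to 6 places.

j₁+j₂−J=1  J+j₁−j₂=4  J−j₁+j₂=0  j₁+j₂+J+1=6
(j₁±m₁, j₂±m₂, J±M) = (4,1,1,0,4,0)
P² = 96
sum k=1..1:
  [1] −1/24 = -1/24
S = -1/24
C² = P²·S² = 1/6 ; C = -0.408248

−√(1/6) ≈ -0.408248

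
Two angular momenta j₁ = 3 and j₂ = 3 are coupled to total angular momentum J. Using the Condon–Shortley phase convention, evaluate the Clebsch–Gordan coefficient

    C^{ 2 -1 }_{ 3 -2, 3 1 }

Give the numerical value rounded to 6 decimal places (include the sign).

-0.422577  (= −√(5/28))

√[5·4!2!2!/9! · 1!5!4!2!1!3!] = √(320/7)
  +(−1)^3/∏(3,1,2,1,0,1)! = -1/12  (running -1/12)
  +(−1)^4/∏(4,0,1,0,1,2)! = 1/48  (running -1/16)
⟨..|..⟩ = √(320/7)·(-1/16) = -0.422577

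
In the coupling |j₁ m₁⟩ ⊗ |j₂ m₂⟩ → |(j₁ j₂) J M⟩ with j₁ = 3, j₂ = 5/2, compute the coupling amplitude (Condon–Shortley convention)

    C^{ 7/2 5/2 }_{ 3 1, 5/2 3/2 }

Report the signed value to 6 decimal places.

−√(10/63) = -0.398410

triangle: 2!×4!×3!/10! = 288/3628800
(j±m)!: 4!×2!×4!×1!×6!×1! = 829440
prefactor² = (2J+1)×Δ×N² = 18432/35
  k=1: −1/(1!×1!×1!×3!×3!×0!) = -1/36
  k=2: +1/(2!×0!×0!×2!×4!×1!) = 1/96
Σ = -5/288  ⇒  CG² = 18432/35×(-5/288)² = 10/63
CG = −√(10/63) = -0.398410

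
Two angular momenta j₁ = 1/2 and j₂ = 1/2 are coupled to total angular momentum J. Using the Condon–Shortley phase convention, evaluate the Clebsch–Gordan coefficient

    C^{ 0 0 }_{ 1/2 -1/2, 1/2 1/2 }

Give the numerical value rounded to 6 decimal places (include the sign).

triangle: 1!·0!·0!/2! = 1/2
(j±m)!: 0!·1!·1!·0!·0!·0! = 1
prefactor² = (2J+1)·Δ·N² = 1/2
  k=1: −1/(1!·0!·0!·0!·0!·0!) = -1
Σ = -1  ⇒  CG² = 1/2·(-1)² = 1/2
CG = −√(1/2) = -0.707107

-0.707107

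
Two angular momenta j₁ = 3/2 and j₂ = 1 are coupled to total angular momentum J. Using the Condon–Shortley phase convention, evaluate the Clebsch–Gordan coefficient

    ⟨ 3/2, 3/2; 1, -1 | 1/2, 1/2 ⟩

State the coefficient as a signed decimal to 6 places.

j₁+j₂−J=2  J+j₁−j₂=1  J−j₁+j₂=0  j₁+j₂+J+1=4
(j₁±m₁, j₂±m₂, J±M) = (3,0,0,2,1,0)
P² = 2
sum k=0..0:
  [0] +1/2 = 1/2
S = 1/2
C² = P²·S² = 1/2 ; C = +0.707107

+0.707107  (= +√(1/2))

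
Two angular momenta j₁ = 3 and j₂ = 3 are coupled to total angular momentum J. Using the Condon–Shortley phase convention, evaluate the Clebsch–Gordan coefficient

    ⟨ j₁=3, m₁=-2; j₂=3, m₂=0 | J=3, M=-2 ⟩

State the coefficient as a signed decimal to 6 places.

+√(1/6) = +0.408248

j₁+j₂−J=3  J+j₁−j₂=3  J−j₁+j₂=3  j₁+j₂+J+1=10
(j₁±m₁, j₂±m₂, J±M) = (1,5,3,3,1,5)
P² = 216
sum k=2..3:
  [2] +1/24 = 1/24
  [3] −1/72 = -1/72
S = 1/36
C² = P²·S² = 1/6 ; C = +0.408248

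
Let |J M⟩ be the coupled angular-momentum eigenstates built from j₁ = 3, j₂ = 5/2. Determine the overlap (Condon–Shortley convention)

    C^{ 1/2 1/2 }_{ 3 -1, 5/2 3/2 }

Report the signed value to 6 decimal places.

+√(2/21) ≈ +0.308607

√[2·5!1!0!/7! · 2!4!4!1!1!0!] = √(384/7)
  +(−1)^4/∏(4,1,0,0,1,0)! = 1/24  (running 1/24)
⟨..|..⟩ = √(384/7)·(1/24) = +0.308607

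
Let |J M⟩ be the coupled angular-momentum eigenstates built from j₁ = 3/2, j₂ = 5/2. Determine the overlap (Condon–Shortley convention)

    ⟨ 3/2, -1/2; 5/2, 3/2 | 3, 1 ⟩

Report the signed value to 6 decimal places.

-0.639010  (= −√(49/120))

√[7·1!2!4!/8! · 1!2!4!1!4!2!] = √(96/5)
  +(−1)^0/∏(0,1,2,4,0,0)! = 1/48  (running 1/48)
  +(−1)^1/∏(1,0,1,3,1,1)! = -1/6  (running -7/48)
⟨..|..⟩ = √(96/5)·(-7/48) = -0.639010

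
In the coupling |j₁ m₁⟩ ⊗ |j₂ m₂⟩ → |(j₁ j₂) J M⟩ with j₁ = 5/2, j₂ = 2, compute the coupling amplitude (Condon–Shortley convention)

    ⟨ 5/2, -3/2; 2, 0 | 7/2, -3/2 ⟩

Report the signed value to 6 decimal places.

-0.534522  (= −√(2/7))

√[8·1!4!3!/9! · 1!4!2!2!2!5!] = √(512/7)
  +(−1)^0/∏(0,1,4,2,0,1)! = 1/48  (running 1/48)
  +(−1)^1/∏(1,0,3,1,1,2)! = -1/12  (running -1/16)
⟨..|..⟩ = √(512/7)·(-1/16) = -0.534522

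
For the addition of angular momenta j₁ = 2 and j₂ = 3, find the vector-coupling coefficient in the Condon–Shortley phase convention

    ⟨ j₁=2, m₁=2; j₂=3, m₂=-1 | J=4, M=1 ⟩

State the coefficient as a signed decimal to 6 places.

+√(2/7) ≈ +0.534522

triangle: 1!*3!*5!/10! = 720/3628800
(j±m)!: 4!*0!*2!*4!*5!*3! = 829440
prefactor² = (2J+1)*Δ*N² = 10368/7
  k=0: +1/(0!*1!*0!*2!*3!*3!) = 1/72
Σ = 1/72  ⇒  CG² = 10368/7*1/72² = 2/7
CG = +√(2/7) = +0.534522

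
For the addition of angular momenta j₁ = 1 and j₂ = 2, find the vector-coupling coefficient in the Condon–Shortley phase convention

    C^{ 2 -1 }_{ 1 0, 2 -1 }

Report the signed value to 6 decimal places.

√[5·1!1!3!/6! · 1!1!1!3!1!3!] = √(3/2)
  +(−1)^0/∏(0,1,1,1,0,2)! = 1/2  (running 1/2)
  +(−1)^1/∏(1,0,0,0,1,3)! = -1/6  (running 1/3)
⟨..|..⟩ = √(3/2)·(1/3) = +0.408248

+√(1/6) ≈ +0.408248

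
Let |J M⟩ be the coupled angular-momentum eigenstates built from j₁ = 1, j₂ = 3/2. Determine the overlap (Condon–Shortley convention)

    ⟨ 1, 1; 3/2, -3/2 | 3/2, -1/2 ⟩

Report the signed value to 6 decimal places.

+0.632456

√[4·1!1!2!/5! · 2!0!0!3!1!2!] = √(8/5)
  +(−1)^0/∏(0,1,0,0,1,2)! = 1/2  (running 1/2)
⟨..|..⟩ = √(8/5)·(1/2) = +0.632456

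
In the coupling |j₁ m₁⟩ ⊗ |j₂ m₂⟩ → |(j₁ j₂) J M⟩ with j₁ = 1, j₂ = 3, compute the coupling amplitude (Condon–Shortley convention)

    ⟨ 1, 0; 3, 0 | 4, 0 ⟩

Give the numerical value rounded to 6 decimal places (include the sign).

√[9·0!2!6!/9! · 1!1!3!3!4!4!] = √(5184/7)
  +(−1)^0/∏(0,0,1,3,1,3)! = 1/36  (running 1/36)
⟨..|..⟩ = √(5184/7)·(1/36) = +0.755929

+0.755929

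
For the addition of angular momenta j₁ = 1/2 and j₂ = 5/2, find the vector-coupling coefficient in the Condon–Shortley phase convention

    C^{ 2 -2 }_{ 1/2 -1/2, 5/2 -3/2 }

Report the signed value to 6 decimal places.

-0.408248  (= −√(1/6))

j₁+j₂−J=1  J+j₁−j₂=0  J−j₁+j₂=4  j₁+j₂+J+1=6
(j₁±m₁, j₂±m₂, J±M) = (0,1,1,4,0,4)
P² = 96
sum k=1..1:
  [1] −1/24 = -1/24
S = -1/24
C² = P²·S² = 1/6 ; C = -0.408248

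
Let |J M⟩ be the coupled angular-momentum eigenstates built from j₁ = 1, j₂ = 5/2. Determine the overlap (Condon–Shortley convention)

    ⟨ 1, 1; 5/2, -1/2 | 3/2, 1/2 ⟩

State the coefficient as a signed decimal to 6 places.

triangle: 2!·0!·3!/6! = 12/720
(j±m)!: 2!·0!·2!·3!·2!·1! = 48
prefactor² = (2J+1)·Δ·N² = 16/5
  k=0: +1/(0!·2!·0!·2!·0!·1!) = 1/4
Σ = 1/4  ⇒  CG² = 16/5·1/4² = 1/5
CG = +√(1/5) = +0.447214

+√(1/5) ≈ +0.447214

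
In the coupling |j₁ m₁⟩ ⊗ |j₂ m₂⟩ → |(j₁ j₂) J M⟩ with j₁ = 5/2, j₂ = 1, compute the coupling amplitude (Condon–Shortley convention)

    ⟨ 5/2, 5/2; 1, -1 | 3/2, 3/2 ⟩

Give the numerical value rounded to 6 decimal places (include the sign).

triangle: 2!·3!·0!/6! = 12/720
(j±m)!: 5!·0!·0!·2!·3!·0! = 1440
prefactor² = (2J+1)·Δ·N² = 96
  k=0: +1/(0!·2!·0!·0!·3!·0!) = 1/12
Σ = 1/12  ⇒  CG² = 96·1/12² = 2/3
CG = +√(2/3) = +0.816497

+√(2/3) = +0.816497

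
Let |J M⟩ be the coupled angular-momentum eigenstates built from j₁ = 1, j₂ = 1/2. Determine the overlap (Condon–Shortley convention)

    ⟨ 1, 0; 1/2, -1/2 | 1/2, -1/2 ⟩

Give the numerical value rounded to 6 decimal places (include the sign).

√[2·1!1!0!/3! · 1!1!0!1!0!1!] = √(1/3)
  +(−1)^0/∏(0,1,1,0,0,0)! = 1  (running 1)
⟨..|..⟩ = √(1/3)·(1) = +0.577350

+√(1/3) ≈ +0.577350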